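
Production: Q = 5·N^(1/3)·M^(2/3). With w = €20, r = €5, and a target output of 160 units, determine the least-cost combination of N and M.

Cost minimization requires the marginal rate of technical substitution to equal the input-price ratio: MP_N/MP_M = w/r.
Here MP_N/MP_M = (1/3)·(M/N)/(2/3) = 0.5·(M/N). Setting this equal to 20/5 = 4 gives M = 8N.
Substituting into Q = 160: 5·N^(1/3)·(8N)^(2/3) = 160.
Solving, N = 8 and M = 64.

N* = 8, M* = 64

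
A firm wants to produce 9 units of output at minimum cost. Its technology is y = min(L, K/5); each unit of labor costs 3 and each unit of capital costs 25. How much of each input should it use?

With a fixed-proportions technology, the cost-minimizing bundle uses no slack in either input: L = K/5 = y.
So L = 9 and K = 5·9 = 45.

L* = 9, K* = 45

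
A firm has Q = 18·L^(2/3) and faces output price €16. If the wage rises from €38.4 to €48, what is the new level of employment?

From P·MP_L = w with MP_L = 12·L^(-1/3), the labor demand is L(w) = (192/w)^(3).
At w = 38.4: L = 125. At w = 48: L = 64.

L* = 64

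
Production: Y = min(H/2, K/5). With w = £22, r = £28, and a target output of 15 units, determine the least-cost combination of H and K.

With a fixed-proportions technology, the cost-minimizing bundle uses no slack in either input: H/2 = K/5 = Y.
So H = 2·15 = 30 and K = 5·15 = 75.

H* = 30, K* = 75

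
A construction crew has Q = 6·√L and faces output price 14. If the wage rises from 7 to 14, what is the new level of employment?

L* = 9

From P·MP_L = w with MP_L = 3·L^(-1/2), the labor demand is L(w) = (42/w)^(2).
At w = 7: L = 36. At w = 14: L = 9.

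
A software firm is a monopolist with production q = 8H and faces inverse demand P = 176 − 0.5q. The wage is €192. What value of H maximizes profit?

Marginal revenue from the inverse demand is MR = 176 − q.
The marginal product is MP_H = 8.
A monopolist hires until marginal revenue product equals the wage: MR·MP_H = w.
(176 − 8H)·8 = 192, so H = 19.

H* = 19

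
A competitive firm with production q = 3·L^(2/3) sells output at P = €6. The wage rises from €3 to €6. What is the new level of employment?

From P·MP_L = w with MP_L = 2·L^(-1/3), the labor demand is L(w) = (12/w)^(3).
At w = 3: L = 64. At w = 6: L = 8.

L* = 8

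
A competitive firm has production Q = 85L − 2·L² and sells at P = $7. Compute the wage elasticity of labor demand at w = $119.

ε = -0.25

From P·MP_L = w with MP_L = 85 − 4L, labor demand is L(w) = (85 − w/7)/4.
dL/dw = −1/(28) = -1/28.
At w = 119, L = 17, so ε = (dL/dw)·(w/L) = (-1/28)·(119/17) = -0.25.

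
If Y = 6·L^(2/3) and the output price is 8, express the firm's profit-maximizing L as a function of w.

MP_L = (2/3)·6·L^(-1/3) = 4·L^(-1/3).
Setting P·MP_L = w: 32·L^(-1/3) = w.
Solving for L: L^(-1/3) = w/32, so L = (32/w)^(3).

L(w) = 32768/w³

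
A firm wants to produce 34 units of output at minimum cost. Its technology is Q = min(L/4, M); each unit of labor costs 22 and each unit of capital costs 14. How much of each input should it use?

L* = 136, M* = 34

With a fixed-proportions technology, the cost-minimizing bundle uses no slack in either input: L/4 = M = Q.
So L = 4·34 = 136 and M = 34.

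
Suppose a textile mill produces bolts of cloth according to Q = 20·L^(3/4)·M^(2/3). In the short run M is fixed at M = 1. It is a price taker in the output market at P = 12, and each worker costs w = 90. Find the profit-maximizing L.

With M = 1, MP_L = (3/4)·20·L^(-1/4)·1^(2/3) = 15·L^(-1/4).
Profit maximization for a price taker requires P·MP_L = w: 12·15·L^(-1/4) = 90.
So L^(-1/4) = 0.5, which gives L = 16.

L* = 16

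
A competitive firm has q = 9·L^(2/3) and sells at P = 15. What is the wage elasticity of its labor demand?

MP_L = (2/3)·9·L^(-1/3), so P·MP_L = w gives 90·L^(-1/3) = w.
Solving, L(w) = (90/w)^(3). This is a constant-elasticity form: L ∝ w^(−3), so ε = −3.

ε = -3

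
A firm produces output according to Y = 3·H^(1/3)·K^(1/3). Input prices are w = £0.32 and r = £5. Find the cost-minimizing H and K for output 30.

Cost minimization requires the marginal rate of technical substitution to equal the input-price ratio: MP_H/MP_K = w/r.
Here MP_H/MP_K = (1/3)·(K/H)/(1/3) = (K/H). Setting this equal to 0.32/5 = 0.064 gives K = 0.064H.
Substituting into Y = 30: 3·H^(1/3)·(0.064H)^(1/3) = 30.
Solving, H = 125 and K = 8.

H* = 125, K* = 8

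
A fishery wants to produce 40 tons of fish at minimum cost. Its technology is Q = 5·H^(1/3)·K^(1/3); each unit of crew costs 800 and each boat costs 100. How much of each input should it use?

Cost minimization requires the marginal rate of technical substitution to equal the input-price ratio: MP_H/MP_K = w/r.
Here MP_H/MP_K = (1/3)·(K/H)/(1/3) = (K/H). Setting this equal to 800/100 = 8 gives K = 8H.
Substituting into Q = 40: 5·H^(1/3)·(8H)^(1/3) = 40.
Solving, H = 8 and K = 64.

H* = 8, K* = 64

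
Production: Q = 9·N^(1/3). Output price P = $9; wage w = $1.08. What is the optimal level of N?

MP_N = (1/3)·9·N^(-2/3) = 3·N^(-2/3).
Profit maximization for a price taker requires P·MP_N = w: 9·3·N^(-2/3) = 1.08.
So N^(-2/3) = 0.04, which gives N = 125.

N* = 125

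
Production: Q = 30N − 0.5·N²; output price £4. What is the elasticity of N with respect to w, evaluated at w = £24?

From P·MP_N = w with MP_N = 30 − N, labor demand is N(w) = 30 − w/4.
dN/dw = −1/(4) = -0.25.
At w = 24, N = 24, so ε = (dN/dw)·(w/N) = (-0.25)·(24/24) = -0.25.

ε = -0.25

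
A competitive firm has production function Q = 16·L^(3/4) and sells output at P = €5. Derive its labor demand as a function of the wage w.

L(w) = (60/w)^(4)

MP_L = (3/4)·16·L^(-1/4) = 12·L^(-1/4).
Setting P·MP_L = w: 60·L^(-1/4) = w.
Solving for L: L^(-1/4) = w/60, so L = (60/w)^(4).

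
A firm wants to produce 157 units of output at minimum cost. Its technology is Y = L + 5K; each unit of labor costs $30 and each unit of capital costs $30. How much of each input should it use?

The inputs are perfect substitutes, so the firm uses whichever has the lower cost per unit of output.
Cost per unit of output via L is 30; via K it is 6. K is cheaper.
Producing Y = 157 with K alone: L = 0, K = 31.4.

L* = 0, K* = 31.4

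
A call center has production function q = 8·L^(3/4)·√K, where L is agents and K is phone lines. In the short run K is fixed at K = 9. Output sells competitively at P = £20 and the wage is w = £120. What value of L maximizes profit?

L* = 81

With K = 9, MP_L = (3/4)·8·L^(-1/4)·9^(1/2) = 18·L^(-1/4).
Profit maximization for a price taker requires P·MP_L = w: 20·18·L^(-1/4) = 120.
So L^(-1/4) = 1/3, which gives L = 81.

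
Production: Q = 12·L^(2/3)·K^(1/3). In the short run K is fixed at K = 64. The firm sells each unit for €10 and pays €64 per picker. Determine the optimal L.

With K = 64, MP_L = (2/3)·12·L^(-1/3)·64^(1/3) = 32·L^(-1/3).
Profit maximization for a price taker requires P·MP_L = w: 10·32·L^(-1/3) = 64.
So L^(-1/3) = 0.2, which gives L = 125.

L* = 125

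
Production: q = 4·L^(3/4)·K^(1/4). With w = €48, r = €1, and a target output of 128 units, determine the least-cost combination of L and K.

Cost minimization requires the marginal rate of technical substitution to equal the input-price ratio: MP_L/MP_K = w/r.
Here MP_L/MP_K = (3/4)·(K/L)/(1/4) = 3·(K/L). Setting this equal to 48/1 = 48 gives K = 16L.
Substituting into q = 128: 4·L^(3/4)·(16L)^(1/4) = 128.
Solving, L = 16 and K = 256.

L* = 16, K* = 256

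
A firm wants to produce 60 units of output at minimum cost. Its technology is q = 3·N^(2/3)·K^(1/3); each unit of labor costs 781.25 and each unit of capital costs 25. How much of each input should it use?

Cost minimization requires the marginal rate of technical substitution to equal the input-price ratio: MP_N/MP_K = w/r.
Here MP_N/MP_K = (2/3)·(K/N)/(1/3) = 2·(K/N). Setting this equal to 781.25/25 = 31.25 gives K = 15.625N.
Substituting into q = 60: 3·N^(2/3)·(15.625N)^(1/3) = 60.
Solving, N = 8 and K = 125.

N* = 8, K* = 125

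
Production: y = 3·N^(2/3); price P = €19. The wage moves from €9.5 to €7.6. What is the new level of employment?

From P·MP_N = w with MP_N = 2·N^(-1/3), the labor demand is N(w) = (38/w)^(3).
At w = 9.5: N = 64. At w = 7.6: N = 125.

N* = 125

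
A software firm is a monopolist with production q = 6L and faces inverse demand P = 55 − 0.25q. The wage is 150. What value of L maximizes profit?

L* = 10

Marginal revenue from the inverse demand is MR = 55 − 0.5q.
The marginal product is MP_L = 6.
A monopolist hires until marginal revenue product equals the wage: MR·MP_L = w.
(55 − 3L)·6 = 150, so L = 10.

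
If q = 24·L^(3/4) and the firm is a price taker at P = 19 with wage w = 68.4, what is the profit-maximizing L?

MP_L = (3/4)·24·L^(-1/4) = 18·L^(-1/4).
Profit maximization for a price taker requires P·MP_L = w: 19·18·L^(-1/4) = 68.4.
So L^(-1/4) = 0.2, which gives L = 625.

L* = 625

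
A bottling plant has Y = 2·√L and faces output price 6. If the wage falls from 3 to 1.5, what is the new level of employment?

From P·MP_L = w with MP_L = L^(-1/2), the labor demand is L(w) = (6/w)^(2).
At w = 3: L = 4. At w = 1.5: L = 16.

L* = 16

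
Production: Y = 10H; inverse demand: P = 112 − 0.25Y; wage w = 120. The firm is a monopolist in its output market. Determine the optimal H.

Marginal revenue from the inverse demand is MR = 112 − 0.5Y.
The marginal product is MP_H = 10.
A monopolist hires until marginal revenue product equals the wage: MR·MP_H = w.
(112 − 5H)·10 = 120, so H = 20.

H* = 20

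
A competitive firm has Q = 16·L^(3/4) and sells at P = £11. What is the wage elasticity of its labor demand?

MP_L = (3/4)·16·L^(-1/4), so P·MP_L = w gives 132·L^(-1/4) = w.
Solving, L(w) = (132/w)^(4). This is a constant-elasticity form: L ∝ w^(−4), so ε = −4.

ε = -4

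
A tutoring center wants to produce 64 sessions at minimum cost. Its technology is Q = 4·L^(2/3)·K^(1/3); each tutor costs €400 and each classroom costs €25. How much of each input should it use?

L* = 8, K* = 64

Cost minimization requires the marginal rate of technical substitution to equal the input-price ratio: MP_L/MP_K = w/r.
Here MP_L/MP_K = (2/3)·(K/L)/(1/3) = 2·(K/L). Setting this equal to 400/25 = 16 gives K = 8L.
Substituting into Q = 64: 4·L^(2/3)·(8L)^(1/3) = 64.
Solving, L = 8 and K = 64.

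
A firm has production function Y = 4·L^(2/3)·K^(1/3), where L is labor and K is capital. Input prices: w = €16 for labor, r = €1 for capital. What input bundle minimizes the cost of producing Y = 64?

L* = 8, K* = 64

Cost minimization requires the marginal rate of technical substitution to equal the input-price ratio: MP_L/MP_K = w/r.
Here MP_L/MP_K = (2/3)·(K/L)/(1/3) = 2·(K/L). Setting this equal to 16/1 = 16 gives K = 8L.
Substituting into Y = 64: 4·L^(2/3)·(8L)^(1/3) = 64.
Solving, L = 8 and K = 64.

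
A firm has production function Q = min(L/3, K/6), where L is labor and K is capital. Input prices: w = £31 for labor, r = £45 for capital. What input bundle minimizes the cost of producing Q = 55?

With a fixed-proportions technology, the cost-minimizing bundle uses no slack in either input: L/3 = K/6 = Q.
So L = 3·55 = 165 and K = 6·55 = 330.

L* = 165, K* = 330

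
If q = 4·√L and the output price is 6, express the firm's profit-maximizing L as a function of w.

L(w) = 144/w²

MP_L = (1/2)·4·L^(-1/2) = 2·L^(-1/2).
Setting P·MP_L = w: 12·L^(-1/2) = w.
Solving for L: L^(-1/2) = w/12, so L = (12/w)^(2).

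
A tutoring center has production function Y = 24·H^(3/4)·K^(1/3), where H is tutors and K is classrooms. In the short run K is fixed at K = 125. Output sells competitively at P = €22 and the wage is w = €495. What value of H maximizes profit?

H* = 256

With K = 125, MP_H = (3/4)·24·H^(-1/4)·125^(1/3) = 90·H^(-1/4).
Profit maximization for a price taker requires P·MP_H = w: 22·90·H^(-1/4) = 495.
So H^(-1/4) = 0.25, which gives H = 256.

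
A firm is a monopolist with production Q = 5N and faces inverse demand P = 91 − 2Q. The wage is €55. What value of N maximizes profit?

N* = 4

Marginal revenue from the inverse demand is MR = 91 − 4Q.
The marginal product is MP_N = 5.
A monopolist hires until marginal revenue product equals the wage: MR·MP_N = w.
(91 − 20N)·5 = 55, so N = 4.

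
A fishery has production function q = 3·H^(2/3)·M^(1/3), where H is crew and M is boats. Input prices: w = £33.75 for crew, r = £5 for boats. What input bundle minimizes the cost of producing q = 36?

H* = 8, M* = 27

Cost minimization requires the marginal rate of technical substitution to equal the input-price ratio: MP_H/MP_M = w/r.
Here MP_H/MP_M = (2/3)·(M/H)/(1/3) = 2·(M/H). Setting this equal to 33.75/5 = 6.75 gives M = 3.375H.
Substituting into q = 36: 3·H^(2/3)·(3.375H)^(1/3) = 36.
Solving, H = 8 and M = 27.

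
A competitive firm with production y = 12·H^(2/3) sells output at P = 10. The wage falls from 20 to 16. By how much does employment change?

ΔH = 61

From P·MP_H = w with MP_H = 8·H^(-1/3), the labor demand is H(w) = (80/w)^(3).
At w = 20: H = 64. At w = 16: H = 125.
ΔH = 125 − 64 = 61.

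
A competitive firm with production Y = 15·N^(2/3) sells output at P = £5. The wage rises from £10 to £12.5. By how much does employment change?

From P·MP_N = w with MP_N = 10·N^(-1/3), the labor demand is N(w) = (50/w)^(3).
At w = 10: N = 125. At w = 12.5: N = 64.
ΔN = 64 − 125 = -61.

ΔN = -61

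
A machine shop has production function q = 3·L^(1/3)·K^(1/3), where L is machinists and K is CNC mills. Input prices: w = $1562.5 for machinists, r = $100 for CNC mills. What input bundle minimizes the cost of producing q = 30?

L* = 8, K* = 125

Cost minimization requires the marginal rate of technical substitution to equal the input-price ratio: MP_L/MP_K = w/r.
Here MP_L/MP_K = (1/3)·(K/L)/(1/3) = (K/L). Setting this equal to 1562.5/100 = 15.625 gives K = 15.625L.
Substituting into q = 30: 3·L^(1/3)·(15.625L)^(1/3) = 30.
Solving, L = 8 and K = 125.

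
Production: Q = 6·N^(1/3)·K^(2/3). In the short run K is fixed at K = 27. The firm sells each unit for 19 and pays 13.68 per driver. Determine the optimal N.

With K = 27, MP_N = (1/3)·6·N^(-2/3)·27^(2/3) = 18·N^(-2/3).
Profit maximization for a price taker requires P·MP_N = w: 19·18·N^(-2/3) = 13.68.
So N^(-2/3) = 0.04, which gives N = 125.

N* = 125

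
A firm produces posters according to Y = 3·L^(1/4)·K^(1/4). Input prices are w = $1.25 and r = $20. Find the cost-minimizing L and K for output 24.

Cost minimization requires the marginal rate of technical substitution to equal the input-price ratio: MP_L/MP_K = w/r.
Here MP_L/MP_K = (1/4)·(K/L)/(1/4) = (K/L). Setting this equal to 1.25/20 = 0.0625 gives K = 0.0625L.
Substituting into Y = 24: 3·L^(1/4)·(0.0625L)^(1/4) = 24.
Solving, L = 256 and K = 16.

L* = 256, K* = 16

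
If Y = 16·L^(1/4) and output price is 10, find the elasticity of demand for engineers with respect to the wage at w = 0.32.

MP_L = (1/4)·16·L^(-3/4), so P·MP_L = w gives 40·L^(-3/4) = w.
Solving, L(w) = (40/w)^(4/3). This is a constant-elasticity form: L ∝ w^(−4/3), so ε = −4/3.

ε = -4/3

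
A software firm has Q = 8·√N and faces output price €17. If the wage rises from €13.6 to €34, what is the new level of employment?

N* = 4

From P·MP_N = w with MP_N = 4·N^(-1/2), the labor demand is N(w) = (68/w)^(2).
At w = 13.6: N = 25. At w = 34: N = 4.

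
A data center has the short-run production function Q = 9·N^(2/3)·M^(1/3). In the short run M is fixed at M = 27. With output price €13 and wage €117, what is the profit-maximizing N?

With M = 27, MP_N = (2/3)·9·N^(-1/3)·27^(1/3) = 18·N^(-1/3).
Profit maximization for a price taker requires P·MP_N = w: 13·18·N^(-1/3) = 117.
So N^(-1/3) = 0.5, which gives N = 8.

N* = 8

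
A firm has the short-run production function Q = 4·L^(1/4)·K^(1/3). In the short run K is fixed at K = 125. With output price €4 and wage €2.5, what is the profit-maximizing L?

L* = 16

With K = 125, MP_L = (1/4)·4·L^(-3/4)·125^(1/3) = 5·L^(-3/4).
Profit maximization for a price taker requires P·MP_L = w: 4·5·L^(-3/4) = 2.5.
So L^(-3/4) = 0.125, which gives L = 16.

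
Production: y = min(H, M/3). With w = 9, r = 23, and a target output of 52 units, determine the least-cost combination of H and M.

H* = 52, M* = 156

With a fixed-proportions technology, the cost-minimizing bundle uses no slack in either input: H = M/3 = y.
So H = 52 and M = 3·52 = 156.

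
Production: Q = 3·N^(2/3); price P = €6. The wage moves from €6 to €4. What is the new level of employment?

From P·MP_N = w with MP_N = 2·N^(-1/3), the labor demand is N(w) = (12/w)^(3).
At w = 6: N = 8. At w = 4: N = 27.

N* = 27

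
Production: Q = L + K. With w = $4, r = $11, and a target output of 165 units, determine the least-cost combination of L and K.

The inputs are perfect substitutes, so the firm uses whichever has the lower cost per unit of output.
Cost per unit of output via L is 4; via K it is 11. L is cheaper.
Producing Q = 165 with L alone: L = 165, K = 0.

L* = 165, K* = 0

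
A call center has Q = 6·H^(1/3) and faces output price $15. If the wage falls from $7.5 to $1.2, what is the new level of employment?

H* = 125

From P·MP_H = w with MP_H = 2·H^(-2/3), the labor demand is H(w) = (30/w)^(3/2).
At w = 7.5: H = 8. At w = 1.2: H = 125.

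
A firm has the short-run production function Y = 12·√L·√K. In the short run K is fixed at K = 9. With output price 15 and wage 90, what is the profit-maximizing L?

With K = 9, MP_L = (1/2)·12·L^(-1/2)·9^(1/2) = 18·L^(-1/2).
Profit maximization for a price taker requires P·MP_L = w: 15·18·L^(-1/2) = 90.
So L^(-1/2) = 1/3, which gives L = 9.

L* = 9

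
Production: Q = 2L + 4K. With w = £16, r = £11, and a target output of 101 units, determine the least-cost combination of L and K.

The inputs are perfect substitutes, so the firm uses whichever has the lower cost per unit of output.
Cost per unit of output via L is w/2 = 8; via K it is r/4 = 2.75. K is cheaper.
Producing Q = 101 with K alone: L = 0, K = 25.25.

L* = 0, K* = 25.25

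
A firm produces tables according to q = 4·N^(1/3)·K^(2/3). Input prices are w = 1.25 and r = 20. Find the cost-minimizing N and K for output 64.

N* = 64, K* = 8

Cost minimization requires the marginal rate of technical substitution to equal the input-price ratio: MP_N/MP_K = w/r.
Here MP_N/MP_K = (1/3)·(K/N)/(2/3) = 0.5·(K/N). Setting this equal to 1.25/20 = 0.0625 gives K = 0.125N.
Substituting into q = 64: 4·N^(1/3)·(0.125N)^(2/3) = 64.
Solving, N = 64 and K = 8.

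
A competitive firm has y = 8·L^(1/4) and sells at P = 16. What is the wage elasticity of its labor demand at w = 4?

ε = -4/3

MP_L = (1/4)·8·L^(-3/4), so P·MP_L = w gives 32·L^(-3/4) = w.
Solving, L(w) = (32/w)^(4/3). This is a constant-elasticity form: L ∝ w^(−4/3), so ε = −4/3.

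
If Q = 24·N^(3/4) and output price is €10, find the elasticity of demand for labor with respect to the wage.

ε = -4

MP_N = (3/4)·24·N^(-1/4), so P·MP_N = w gives 180·N^(-1/4) = w.
Solving, N(w) = (180/w)^(4). This is a constant-elasticity form: N ∝ w^(−4), so ε = −4.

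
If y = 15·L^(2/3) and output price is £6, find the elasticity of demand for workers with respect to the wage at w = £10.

MP_L = (2/3)·15·L^(-1/3), so P·MP_L = w gives 60·L^(-1/3) = w.
Solving, L(w) = (60/w)^(3). This is a constant-elasticity form: L ∝ w^(−3), so ε = −3.

ε = -3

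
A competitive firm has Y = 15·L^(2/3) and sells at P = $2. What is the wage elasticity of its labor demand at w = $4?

ε = -3

MP_L = (2/3)·15·L^(-1/3), so P·MP_L = w gives 20·L^(-1/3) = w.
Solving, L(w) = (20/w)^(3). This is a constant-elasticity form: L ∝ w^(−3), so ε = −3.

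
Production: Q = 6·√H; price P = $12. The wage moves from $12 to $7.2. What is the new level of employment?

From P·MP_H = w with MP_H = 3·H^(-1/2), the labor demand is H(w) = (36/w)^(2).
At w = 12: H = 9. At w = 7.2: H = 25.

H* = 25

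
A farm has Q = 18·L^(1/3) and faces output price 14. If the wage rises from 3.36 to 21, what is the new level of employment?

From P·MP_L = w with MP_L = 6·L^(-2/3), the labor demand is L(w) = (84/w)^(3/2).
At w = 3.36: L = 125. At w = 21: L = 8.

L* = 8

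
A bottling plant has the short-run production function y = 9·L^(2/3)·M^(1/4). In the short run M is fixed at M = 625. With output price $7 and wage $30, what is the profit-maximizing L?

L* = 343

With M = 625, MP_L = (2/3)·9·L^(-1/3)·625^(1/4) = 30·L^(-1/3).
Profit maximization for a price taker requires P·MP_L = w: 7·30·L^(-1/3) = 30.
So L^(-1/3) = 1/7, which gives L = 343.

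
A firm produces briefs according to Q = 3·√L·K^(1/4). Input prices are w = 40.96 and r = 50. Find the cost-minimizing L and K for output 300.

L* = 625, K* = 256

Cost minimization requires the marginal rate of technical substitution to equal the input-price ratio: MP_L/MP_K = w/r.
Here MP_L/MP_K = (1/2)·(K/L)/(1/4) = 2·(K/L). Setting this equal to 40.96/50 = 0.8192 gives K = 0.4096L.
Substituting into Q = 300: 3·L^(1/2)·(0.4096L)^(1/4) = 300.
Solving, L = 625 and K = 256.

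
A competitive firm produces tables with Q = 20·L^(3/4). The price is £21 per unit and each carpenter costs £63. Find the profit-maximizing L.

L* = 625

MP_L = (3/4)·20·L^(-1/4) = 15·L^(-1/4).
Profit maximization for a price taker requires P·MP_L = w: 21·15·L^(-1/4) = 63.
So L^(-1/4) = 0.2, which gives L = 625.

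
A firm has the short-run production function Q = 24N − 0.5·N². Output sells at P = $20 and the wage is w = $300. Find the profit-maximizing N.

N* = 9

The marginal product of N is MP_N = 24 − N.
A price-taking firm hires until the value of the marginal product equals the wage: P·MP_N = w, so 20·(24 − N) = 300.
Then 24 − N = 15, giving N = 9.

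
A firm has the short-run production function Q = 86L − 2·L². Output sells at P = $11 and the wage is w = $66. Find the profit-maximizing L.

L* = 20

The marginal product of L is MP_L = 86 − 4L.
A price-taking firm hires until the value of the marginal product equals the wage: P·MP_L = w, so 11·(86 − 4L) = 66.
Then 86 − 4L = 6, giving L = 20.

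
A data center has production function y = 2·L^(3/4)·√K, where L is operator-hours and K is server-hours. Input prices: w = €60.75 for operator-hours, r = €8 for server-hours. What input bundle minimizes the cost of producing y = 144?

Cost minimization requires the marginal rate of technical substitution to equal the input-price ratio: MP_L/MP_K = w/r.
Here MP_L/MP_K = (3/4)·(K/L)/(1/2) = 1.5·(K/L). Setting this equal to 60.75/8 = 7.59375 gives K = 5.0625L.
Substituting into y = 144: 2·L^(3/4)·(5.0625L)^(1/2) = 144.
Solving, L = 16 and K = 81.

L* = 16, K* = 81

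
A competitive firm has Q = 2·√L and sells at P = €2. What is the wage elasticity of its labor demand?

MP_L = (1/2)·2·L^(-1/2), so P·MP_L = w gives 2·L^(-1/2) = w.
Solving, L(w) = (2/w)^(2). This is a constant-elasticity form: L ∝ w^(−2), so ε = −2.

ε = -2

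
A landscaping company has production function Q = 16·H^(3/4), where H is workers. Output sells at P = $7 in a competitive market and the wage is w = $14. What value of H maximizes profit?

MP_H = (3/4)·16·H^(-1/4) = 12·H^(-1/4).
Profit maximization for a price taker requires P·MP_H = w: 7·12·H^(-1/4) = 14.
So H^(-1/4) = 1/6, which gives H = 1296.

H* = 1296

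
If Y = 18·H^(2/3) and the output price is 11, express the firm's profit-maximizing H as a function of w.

H(w) = 2299968/w³

MP_H = (2/3)·18·H^(-1/3) = 12·H^(-1/3).
Setting P·MP_H = w: 132·H^(-1/3) = w.
Solving for H: H^(-1/3) = w/132, so H = (132/w)^(3).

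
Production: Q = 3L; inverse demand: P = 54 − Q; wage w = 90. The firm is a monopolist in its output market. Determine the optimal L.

L* = 4

Marginal revenue from the inverse demand is MR = 54 − 2Q.
The marginal product is MP_L = 3.
A monopolist hires until marginal revenue product equals the wage: MR·MP_L = w.
(54 − 6L)·3 = 90, so L = 4.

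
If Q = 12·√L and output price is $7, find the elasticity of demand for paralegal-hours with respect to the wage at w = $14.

MP_L = (1/2)·12·L^(-1/2), so P·MP_L = w gives 42·L^(-1/2) = w.
Solving, L(w) = (42/w)^(2). This is a constant-elasticity form: L ∝ w^(−2), so ε = −2.

ε = -2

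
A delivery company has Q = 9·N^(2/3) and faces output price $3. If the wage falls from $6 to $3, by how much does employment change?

ΔN = 189

From P·MP_N = w with MP_N = 6·N^(-1/3), the labor demand is N(w) = (18/w)^(3).
At w = 6: N = 27. At w = 3: N = 216.
ΔN = 216 − 27 = 189.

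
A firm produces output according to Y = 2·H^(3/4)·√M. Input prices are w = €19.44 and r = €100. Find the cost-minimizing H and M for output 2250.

Cost minimization requires the marginal rate of technical substitution to equal the input-price ratio: MP_H/MP_M = w/r.
Here MP_H/MP_M = (3/4)·(M/H)/(1/2) = 1.5·(M/H). Setting this equal to 19.44/100 = 0.1944 gives M = 0.1296H.
Substituting into Y = 2250: 2·H^(3/4)·(0.1296H)^(1/2) = 2250.
Solving, H = 625 and M = 81.

H* = 625, M* = 81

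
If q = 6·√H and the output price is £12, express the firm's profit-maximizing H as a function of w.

H(w) = 1296/w²

MP_H = (1/2)·6·H^(-1/2) = 3·H^(-1/2).
Setting P·MP_H = w: 36·H^(-1/2) = w.
Solving for H: H^(-1/2) = w/36, so H = (36/w)^(2).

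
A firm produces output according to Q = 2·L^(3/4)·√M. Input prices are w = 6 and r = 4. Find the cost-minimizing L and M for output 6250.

L* = 625, M* = 625

Cost minimization requires the marginal rate of technical substitution to equal the input-price ratio: MP_L/MP_M = w/r.
Here MP_L/MP_M = (3/4)·(M/L)/(1/2) = 1.5·(M/L). Setting this equal to 6/4 = 1.5 gives M = L.
Substituting into Q = 6250: 2·L^(3/4)·(L)^(1/2) = 6250.
Solving, L = 625 and M = 625.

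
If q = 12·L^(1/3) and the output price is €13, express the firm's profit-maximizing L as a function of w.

MP_L = (1/3)·12·L^(-2/3) = 4·L^(-2/3).
Setting P·MP_L = w: 52·L^(-2/3) = w.
Solving for L: L^(-2/3) = w/52, so L = (52/w)^(3/2).

L(w) = (52/w)^(3/2)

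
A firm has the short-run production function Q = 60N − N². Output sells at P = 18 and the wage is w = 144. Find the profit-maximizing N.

The marginal product of N is MP_N = 60 − 2N.
A price-taking firm hires until the value of the marginal product equals the wage: P·MP_N = w, so 18·(60 − 2N) = 144.
Then 60 − 2N = 8, giving N = 26.

N* = 26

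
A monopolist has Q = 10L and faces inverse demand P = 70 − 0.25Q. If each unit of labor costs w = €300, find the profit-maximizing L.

Marginal revenue from the inverse demand is MR = 70 − 0.5Q.
The marginal product is MP_L = 10.
A monopolist hires until marginal revenue product equals the wage: MR·MP_L = w.
(70 − 5L)·10 = 300, so L = 8.

L* = 8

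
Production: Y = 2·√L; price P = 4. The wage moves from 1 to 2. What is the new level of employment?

From P·MP_L = w with MP_L = L^(-1/2), the labor demand is L(w) = (4/w)^(2).
At w = 1: L = 16. At w = 2: L = 4.

L* = 4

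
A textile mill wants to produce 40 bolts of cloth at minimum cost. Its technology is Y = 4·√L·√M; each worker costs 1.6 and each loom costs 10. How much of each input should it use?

Cost minimization requires the marginal rate of technical substitution to equal the input-price ratio: MP_L/MP_M = w/r.
Here MP_L/MP_M = (1/2)·(M/L)/(1/2) = (M/L). Setting this equal to 1.6/10 = 0.16 gives M = 0.16L.
Substituting into Y = 40: 4·L^(1/2)·(0.16L)^(1/2) = 40.
Solving, L = 25 and M = 4.

L* = 25, M* = 4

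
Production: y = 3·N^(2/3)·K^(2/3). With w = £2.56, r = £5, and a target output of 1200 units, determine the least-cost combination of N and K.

N* = 125, K* = 64

Cost minimization requires the marginal rate of technical substitution to equal the input-price ratio: MP_N/MP_K = w/r.
Here MP_N/MP_K = (2/3)·(K/N)/(2/3) = (K/N). Setting this equal to 2.56/5 = 0.512 gives K = 0.512N.
Substituting into y = 1200: 3·N^(2/3)·(0.512N)^(2/3) = 1200.
Solving, N = 125 and K = 64.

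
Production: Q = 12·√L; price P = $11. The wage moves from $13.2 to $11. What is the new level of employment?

From P·MP_L = w with MP_L = 6·L^(-1/2), the labor demand is L(w) = (66/w)^(2).
At w = 13.2: L = 25. At w = 11: L = 36.

L* = 36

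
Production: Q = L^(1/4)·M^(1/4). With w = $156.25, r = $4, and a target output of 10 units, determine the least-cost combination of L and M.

Cost minimization requires the marginal rate of technical substitution to equal the input-price ratio: MP_L/MP_M = w/r.
Here MP_L/MP_M = (1/4)·(M/L)/(1/4) = (M/L). Setting this equal to 156.25/4 = 39.0625 gives M = 39.0625L.
Substituting into Q = 10: L^(1/4)·(39.0625L)^(1/4) = 10.
Solving, L = 16 and M = 625.

L* = 16, M* = 625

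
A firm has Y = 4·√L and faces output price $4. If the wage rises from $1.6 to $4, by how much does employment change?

ΔL = -21

From P·MP_L = w with MP_L = 2·L^(-1/2), the labor demand is L(w) = (8/w)^(2).
At w = 1.6: L = 25. At w = 4: L = 4.
ΔL = 4 − 25 = -21.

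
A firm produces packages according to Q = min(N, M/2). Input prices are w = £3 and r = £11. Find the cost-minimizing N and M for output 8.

With a fixed-proportions technology, the cost-minimizing bundle uses no slack in either input: N = M/2 = Q.
So N = 8 and M = 2·8 = 16.

N* = 8, M* = 16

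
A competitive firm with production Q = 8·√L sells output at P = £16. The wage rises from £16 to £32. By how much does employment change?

ΔL = -12

From P·MP_L = w with MP_L = 4·L^(-1/2), the labor demand is L(w) = (64/w)^(2).
At w = 16: L = 16. At w = 32: L = 4.
ΔL = 4 − 16 = -12.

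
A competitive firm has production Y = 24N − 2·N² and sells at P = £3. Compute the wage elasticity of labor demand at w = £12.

From P·MP_N = w with MP_N = 24 − 4N, labor demand is N(w) = (24 − w/3)/4.
dN/dw = −1/(12) = -1/12.
At w = 12, N = 5, so ε = (dN/dw)·(w/N) = (-1/12)·(12/5) = -0.2.

ε = -0.2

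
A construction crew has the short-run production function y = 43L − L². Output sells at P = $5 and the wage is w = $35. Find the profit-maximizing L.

The marginal product of L is MP_L = 43 − 2L.
A price-taking firm hires until the value of the marginal product equals the wage: P·MP_L = w, so 5·(43 − 2L) = 35.
Then 43 − 2L = 7, giving L = 18.

L* = 18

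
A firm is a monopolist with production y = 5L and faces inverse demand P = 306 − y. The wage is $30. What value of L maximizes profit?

Marginal revenue from the inverse demand is MR = 306 − 2y.
The marginal product is MP_L = 5.
A monopolist hires until marginal revenue product equals the wage: MR·MP_L = w.
(306 − 10L)·5 = 30, so L = 30.

L* = 30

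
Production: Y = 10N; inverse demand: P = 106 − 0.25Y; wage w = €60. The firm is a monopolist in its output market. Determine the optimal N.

N* = 20

Marginal revenue from the inverse demand is MR = 106 − 0.5Y.
The marginal product is MP_N = 10.
A monopolist hires until marginal revenue product equals the wage: MR·MP_N = w.
(106 − 5N)·10 = 60, so N = 20.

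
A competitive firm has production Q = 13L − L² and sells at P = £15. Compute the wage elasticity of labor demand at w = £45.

ε = -0.3

From P·MP_L = w with MP_L = 13 − 2L, labor demand is L(w) = (13 − w/15)/2.
dL/dw = −1/(30) = -1/30.
At w = 45, L = 5, so ε = (dL/dw)·(w/L) = (-1/30)·(45/5) = -0.3.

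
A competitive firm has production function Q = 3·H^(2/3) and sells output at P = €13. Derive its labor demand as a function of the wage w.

H(w) = 17576/w³

MP_H = (2/3)·3·H^(-1/3) = 2·H^(-1/3).
Setting P·MP_H = w: 26·H^(-1/3) = w.
Solving for H: H^(-1/3) = w/26, so H = (26/w)^(3).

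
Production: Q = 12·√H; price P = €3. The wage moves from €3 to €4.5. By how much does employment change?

From P·MP_H = w with MP_H = 6·H^(-1/2), the labor demand is H(w) = (18/w)^(2).
At w = 3: H = 36. At w = 4.5: H = 16.
ΔH = 16 − 36 = -20.

ΔH = -20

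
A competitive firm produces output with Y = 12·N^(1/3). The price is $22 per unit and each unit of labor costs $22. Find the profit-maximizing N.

N* = 8

MP_N = (1/3)·12·N^(-2/3) = 4·N^(-2/3).
Profit maximization for a price taker requires P·MP_N = w: 22·4·N^(-2/3) = 22.
So N^(-2/3) = 0.25, which gives N = 8.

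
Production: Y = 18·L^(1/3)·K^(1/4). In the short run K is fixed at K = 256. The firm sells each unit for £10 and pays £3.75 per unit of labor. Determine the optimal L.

With K = 256, MP_L = (1/3)·18·L^(-2/3)·256^(1/4) = 24·L^(-2/3).
Profit maximization for a price taker requires P·MP_L = w: 10·24·L^(-2/3) = 3.75.
So L^(-2/3) = 0.015625, which gives L = 512.

L* = 512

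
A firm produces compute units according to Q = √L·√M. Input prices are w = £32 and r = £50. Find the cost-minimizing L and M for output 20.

L* = 25, M* = 16

Cost minimization requires the marginal rate of technical substitution to equal the input-price ratio: MP_L/MP_M = w/r.
Here MP_L/MP_M = (1/2)·(M/L)/(1/2) = (M/L). Setting this equal to 32/50 = 0.64 gives M = 0.64L.
Substituting into Q = 20: L^(1/2)·(0.64L)^(1/2) = 20.
Solving, L = 25 and M = 16.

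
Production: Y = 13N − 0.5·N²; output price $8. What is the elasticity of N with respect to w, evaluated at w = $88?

ε = -5.5

From P·MP_N = w with MP_N = 13 − N, labor demand is N(w) = 13 − w/8.
dN/dw = −1/(8) = -0.125.
At w = 88, N = 2, so ε = (dN/dw)·(w/N) = (-0.125)·(88/2) = -5.5.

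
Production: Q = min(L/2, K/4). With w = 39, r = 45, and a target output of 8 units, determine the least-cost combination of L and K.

With a fixed-proportions technology, the cost-minimizing bundle uses no slack in either input: L/2 = K/4 = Q.
So L = 2·8 = 16 and K = 4·8 = 32.

L* = 16, K* = 32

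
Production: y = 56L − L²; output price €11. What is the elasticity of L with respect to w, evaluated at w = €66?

From P·MP_L = w with MP_L = 56 − 2L, labor demand is L(w) = (56 − w/11)/2.
dL/dw = −1/(22) = -1/22.
At w = 66, L = 25, so ε = (dL/dw)·(w/L) = (-1/22)·(66/25) = -0.12.

ε = -0.12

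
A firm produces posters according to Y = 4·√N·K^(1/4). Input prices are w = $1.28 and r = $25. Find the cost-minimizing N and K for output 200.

N* = 625, K* = 16

Cost minimization requires the marginal rate of technical substitution to equal the input-price ratio: MP_N/MP_K = w/r.
Here MP_N/MP_K = (1/2)·(K/N)/(1/4) = 2·(K/N). Setting this equal to 1.28/25 = 0.0512 gives K = 0.0256N.
Substituting into Y = 200: 4·N^(1/2)·(0.0256N)^(1/4) = 200.
Solving, N = 625 and K = 16.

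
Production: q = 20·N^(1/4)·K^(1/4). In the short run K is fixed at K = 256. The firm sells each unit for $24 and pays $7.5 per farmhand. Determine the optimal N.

With K = 256, MP_N = (1/4)·20·N^(-3/4)·256^(1/4) = 20·N^(-3/4).
Profit maximization for a price taker requires P·MP_N = w: 24·20·N^(-3/4) = 7.5.
So N^(-3/4) = 0.015625, which gives N = 256.

N* = 256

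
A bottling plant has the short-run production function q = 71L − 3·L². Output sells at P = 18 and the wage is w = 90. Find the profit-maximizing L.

The marginal product of L is MP_L = 71 − 6L.
A price-taking firm hires until the value of the marginal product equals the wage: P·MP_L = w, so 18·(71 − 6L) = 90.
Then 71 − 6L = 5, giving L = 11.

L* = 11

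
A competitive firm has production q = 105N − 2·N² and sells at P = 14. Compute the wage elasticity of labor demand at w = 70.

ε = -0.05

From P·MP_N = w with MP_N = 105 − 4N, labor demand is N(w) = (105 − w/14)/4.
dN/dw = −1/(56) = -1/56.
At w = 70, N = 25, so ε = (dN/dw)·(w/N) = (-1/56)·(70/25) = -0.05.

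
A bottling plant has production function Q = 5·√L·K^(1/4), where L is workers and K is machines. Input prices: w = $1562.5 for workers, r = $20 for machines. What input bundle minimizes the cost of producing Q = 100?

Cost minimization requires the marginal rate of technical substitution to equal the input-price ratio: MP_L/MP_K = w/r.
Here MP_L/MP_K = (1/2)·(K/L)/(1/4) = 2·(K/L). Setting this equal to 1562.5/20 = 78.125 gives K = 39.0625L.
Substituting into Q = 100: 5·L^(1/2)·(39.0625L)^(1/4) = 100.
Solving, L = 16 and K = 625.

L* = 16, K* = 625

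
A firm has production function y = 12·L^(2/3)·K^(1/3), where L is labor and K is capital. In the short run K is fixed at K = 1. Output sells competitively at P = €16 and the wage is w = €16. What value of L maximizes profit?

L* = 512

With K = 1, MP_L = (2/3)·12·L^(-1/3)·1^(1/3) = 8·L^(-1/3).
Profit maximization for a price taker requires P·MP_L = w: 16·8·L^(-1/3) = 16.
So L^(-1/3) = 0.125, which gives L = 512.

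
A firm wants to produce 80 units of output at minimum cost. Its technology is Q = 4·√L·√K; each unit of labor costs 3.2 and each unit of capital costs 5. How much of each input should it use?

Cost minimization requires the marginal rate of technical substitution to equal the input-price ratio: MP_L/MP_K = w/r.
Here MP_L/MP_K = (1/2)·(K/L)/(1/2) = (K/L). Setting this equal to 3.2/5 = 0.64 gives K = 0.64L.
Substituting into Q = 80: 4·L^(1/2)·(0.64L)^(1/2) = 80.
Solving, L = 25 and K = 16.

L* = 25, K* = 16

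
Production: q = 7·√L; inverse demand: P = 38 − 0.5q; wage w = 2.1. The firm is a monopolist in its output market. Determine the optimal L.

L* = 25

Marginal revenue from the inverse demand is MR = 38 − q.
The marginal product is MP_L = 3.5·L^(-1/2).
A monopolist hires until marginal revenue product equals the wage: MR·MP_L = w.
At L, q = 7·√L. Substituting and solving: (38 − 7·√L)·3.5·L^(-1/2) = 2.1 gives L = 25.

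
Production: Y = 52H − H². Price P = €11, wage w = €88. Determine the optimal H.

H* = 22

The marginal product of H is MP_H = 52 − 2H.
A price-taking firm hires until the value of the marginal product equals the wage: P·MP_H = w, so 11·(52 − 2H) = 88.
Then 52 − 2H = 8, giving H = 22.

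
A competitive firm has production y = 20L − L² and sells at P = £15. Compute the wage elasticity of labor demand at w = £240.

From P·MP_L = w with MP_L = 20 − 2L, labor demand is L(w) = (20 − w/15)/2.
dL/dw = −1/(30) = -1/30.
At w = 240, L = 2, so ε = (dL/dw)·(w/L) = (-1/30)·(240/2) = -4.

ε = -4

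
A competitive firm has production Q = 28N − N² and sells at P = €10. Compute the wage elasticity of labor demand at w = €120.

From P·MP_N = w with MP_N = 28 − 2N, labor demand is N(w) = (28 − w/10)/2.
dN/dw = −1/(20) = -0.05.
At w = 120, N = 8, so ε = (dN/dw)·(w/N) = (-0.05)·(120/8) = -0.75.

ε = -0.75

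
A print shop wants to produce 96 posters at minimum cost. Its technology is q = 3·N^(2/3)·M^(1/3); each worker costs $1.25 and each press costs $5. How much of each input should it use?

Cost minimization requires the marginal rate of technical substitution to equal the input-price ratio: MP_N/MP_M = w/r.
Here MP_N/MP_M = (2/3)·(M/N)/(1/3) = 2·(M/N). Setting this equal to 1.25/5 = 0.25 gives M = 0.125N.
Substituting into q = 96: 3·N^(2/3)·(0.125N)^(1/3) = 96.
Solving, N = 64 and M = 8.

N* = 64, M* = 8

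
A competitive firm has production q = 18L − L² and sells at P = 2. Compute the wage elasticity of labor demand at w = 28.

From P·MP_L = w with MP_L = 18 − 2L, labor demand is L(w) = (18 − w/2)/2.
dL/dw = −1/(4) = -0.25.
At w = 28, L = 2, so ε = (dL/dw)·(w/L) = (-0.25)·(28/2) = -3.5.

ε = -3.5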